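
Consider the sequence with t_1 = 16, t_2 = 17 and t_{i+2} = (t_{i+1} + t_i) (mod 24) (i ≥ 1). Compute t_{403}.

0

Computing terms: t_1 = 16,  t_2 = 17,  t_3 = 9,  t_4 = 2,  t_5 = 11,  t_6 = 13,  t_7 = 0,  t_8 = 13,  t_9 = 13,  t_{10} = 2,  t_{11} = 15,  t_{12} = 17,  t_{13} = 8,  t_{14} = 1,  t_{15} = 9,  t_{16} = 10,  t_{17} = 19,  t_{18} = 5,  t_{19} = 0,  t_{20} = 5,  t_{21} = 5,  t_{22} = 10,  t_{23} = 15,  t_{24} = 1,  t_{25} = 16,  t_{26} = 17.
The sequence repeats with period 24.
(403 - 1) mod 24 = 18, so t_{403} = t_{19} = 0.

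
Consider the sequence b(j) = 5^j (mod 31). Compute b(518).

25

We have b(0) = 1, b(1) = 5, b(2) = 25, b(3) = 1.
Since b(3) = b(0) = 1, the sequence is periodic with period 3.
So b(518) = b(0 + ((518-0) mod 3)) = b(2) = 25.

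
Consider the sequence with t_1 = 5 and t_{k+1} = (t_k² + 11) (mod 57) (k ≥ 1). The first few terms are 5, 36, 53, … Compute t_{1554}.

t_1 = 5,  t_2 = 36,  t_3 = 53,  t_4 = 27,  t_5 = 56,  t_6 = 12,  t_7 = 41,  t_8 = 39,  t_9 = 50,  t_{10} = 3,  t_{11} = 20,  t_{12} = 12.
Since t_{12} = t_6 = 12, the sequence is eventually periodic: after a pre-period of length 5 it cycles with period 6.
For k ≥ 6, t_k depends only on (k - 6) mod 6. (1554 - 6) mod 6 = 0, so t_{1554} = t_6 = 12.

12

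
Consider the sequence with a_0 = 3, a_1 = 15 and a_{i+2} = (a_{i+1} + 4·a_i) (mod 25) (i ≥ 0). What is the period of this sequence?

30

Computing terms: a_0 = 3; a_1 = 15; a_2 = 2; a_3 = 12; a_4 = 20; a_5 = 18; a_6 = 23; a_7 = 20; a_8 = 12; a_9 = 17; a_{10} = 15; a_{11} = 8; a_{12} = 18; a_{13} = 0; a_{14} = 22; a_{15} = 22; a_{16} = 10; a_{17} = 23; a_{18} = 13; a_{19} = 5; a_{20} = 7; a_{21} = 2; a_{22} = 5; a_{23} = 13; a_{24} = 8; a_{25} = 10; a_{26} = 17; a_{27} = 7; a_{28} = 0; a_{29} = 3; a_{30} = 3; a_{31} = 15.
The sequence repeats with period 30.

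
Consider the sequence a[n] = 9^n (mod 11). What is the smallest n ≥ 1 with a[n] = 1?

a[0] = 1,  a[1] = 9,  a[2] = 4,  a[3] = 3,  a[4] = 5,  a[5] = 1.
Since a[5] = a[0] = 1, the sequence is periodic with period 5.
The value 1 next appears (with n ≥ 1) at a[5].

5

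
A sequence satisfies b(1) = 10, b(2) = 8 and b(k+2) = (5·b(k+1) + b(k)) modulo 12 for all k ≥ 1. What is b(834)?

We have b(1) = 10, b(2) = 8, b(3) = 2, b(4) = 6, b(5) = 8, b(6) = 10, b(7) = 10, b(8) = 0, b(9) = 10, b(10) = 2, b(11) = 8, b(12) = 6, b(13) = 2, b(14) = 4, b(15) = 10, b(16) = 6, b(17) = 4, b(18) = 2, b(19) = 2, b(20) = 0, b(21) = 2, b(22) = 10, b(23) = 4, b(24) = 6, b(25) = 10, b(26) = 8.
Since (b(25), b(26)) = (b(1), b(2)) = (10, 8) (two consecutive terms determine the rest), the sequence is periodic with period 24.
(834 - 1) mod 24 = 17, so b(834) = b(18) = 2.

2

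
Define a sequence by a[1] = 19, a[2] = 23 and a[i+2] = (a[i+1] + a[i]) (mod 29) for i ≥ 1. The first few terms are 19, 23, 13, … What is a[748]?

Computing terms: a[1] = 19; a[2] = 23; a[3] = 13; a[4] = 7; a[5] = 20; a[6] = 27; a[7] = 18; a[8] = 16; a[9] = 5; a[10] = 21; a[11] = 26; a[12] = 18; a[13] = 15; a[14] = 4; a[15] = 19; a[16] = 23.
The sequence repeats with period 14.
(748 - 1) mod 14 = 5, so a[748] = a[6] = 27.

27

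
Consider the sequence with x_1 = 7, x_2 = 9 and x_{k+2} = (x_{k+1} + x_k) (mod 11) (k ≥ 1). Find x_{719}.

5

We have x_1 = 7; x_2 = 9; x_3 = 5; x_4 = 3; x_5 = 8; x_6 = 0; x_7 = 8; x_8 = 8; x_9 = 5; x_{10} = 2; x_{11} = 7; x_{12} = 9.
The sequence repeats with period 10.
(719 - 1) mod 10 = 8, so x_{719} = x_9 = 5.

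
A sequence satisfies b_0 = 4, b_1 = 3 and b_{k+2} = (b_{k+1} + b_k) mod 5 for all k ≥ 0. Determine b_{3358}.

Listing terms: b_0 = 4,  b_1 = 3,  b_2 = 2,  b_3 = 0,  b_4 = 2,  b_5 = 2,  b_6 = 4,  b_7 = 1,  b_8 = 0,  b_9 = 1,  b_{10} = 1,  b_{11} = 2,  b_{12} = 3,  b_{13} = 0,  b_{14} = 3,  b_{15} = 3,  b_{16} = 1,  b_{17} = 4,  b_{18} = 0,  b_{19} = 4,  b_{20} = 4,  b_{21} = 3.
Since (b_{20}, b_{21}) = (b_0, b_1) = (4, 3) (two consecutive terms determine the rest), the sequence is periodic with period 20.
So b_{3358} = b_{0 + ((3358-0) mod 20)} = b_{18} = 0.

0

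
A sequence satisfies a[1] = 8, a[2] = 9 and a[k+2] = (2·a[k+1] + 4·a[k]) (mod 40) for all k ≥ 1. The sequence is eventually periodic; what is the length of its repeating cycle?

a[1] = 8, a[2] = 9, a[3] = 10, a[4] = 16, a[5] = 32, a[6] = 8, a[7] = 24, a[8] = 0, a[9] = 16, a[10] = 32.
Since (a[9], a[10]) = (a[4], a[5]) = (16, 32) (two consecutive terms determine the rest), the sequence is eventually periodic: after a pre-period of length 3 it cycles with period 5.

5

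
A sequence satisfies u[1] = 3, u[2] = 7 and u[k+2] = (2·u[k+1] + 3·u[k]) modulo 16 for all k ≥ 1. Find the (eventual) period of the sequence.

We have u[1] = 3; u[2] = 7; u[3] = 7; u[4] = 3; u[5] = 11; u[6] = 15; u[7] = 15; u[8] = 11; u[9] = 3; u[10] = 7.
Since (u[9], u[10]) = (u[1], u[2]) = (3, 7) (two consecutive terms determine the rest), the sequence is periodic with period 8.

8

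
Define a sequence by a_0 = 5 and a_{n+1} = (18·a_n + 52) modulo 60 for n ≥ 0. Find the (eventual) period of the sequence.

4

a_0 = 5, a_1 = 22, a_2 = 28, a_3 = 16, a_4 = 40, a_5 = 52, a_6 = 28.
Since a_6 = a_2 = 28, the sequence is eventually periodic: after a pre-period of length 2 it cycles with period 4.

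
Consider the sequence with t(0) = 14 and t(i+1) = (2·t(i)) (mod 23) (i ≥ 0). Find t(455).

17

We have t(0) = 14,  t(1) = 5,  t(2) = 10,  t(3) = 20,  t(4) = 17,  t(5) = 11,  t(6) = 22,  t(7) = 21,  t(8) = 19,  t(9) = 15,  t(10) = 7,  t(11) = 14.
The sequence repeats with period 11.
So t(455) = t(0 + ((455-0) mod 11)) = t(4) = 17.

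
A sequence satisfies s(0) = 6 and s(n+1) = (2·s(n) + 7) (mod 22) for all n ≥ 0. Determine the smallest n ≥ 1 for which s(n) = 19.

1

Computing terms: s(0) = 6,  s(1) = 19,  s(2) = 1,  s(3) = 9,  s(4) = 3,  s(5) = 13,  s(6) = 11,  s(7) = 7,  s(8) = 21,  s(9) = 5,  s(10) = 17,  s(11) = 19.
Since s(11) = s(1) = 19, the sequence is eventually periodic: after a pre-period of length 1 it cycles with period 10.
The value 19 first appears (with n ≥ 1) at s(1).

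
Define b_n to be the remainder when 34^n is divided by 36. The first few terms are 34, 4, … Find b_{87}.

28

We have b_1 = 34, b_2 = 4, b_3 = 28, b_4 = 16, b_5 = 4.
Since b_5 = b_2 = 4, the sequence is eventually periodic: after a pre-period of length 1 it cycles with period 3.
For n ≥ 2, b_n depends only on (n - 2) mod 3. (87 - 2) mod 3 = 1, so b_{87} = b_3 = 28.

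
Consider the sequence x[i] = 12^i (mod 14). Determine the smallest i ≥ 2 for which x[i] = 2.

4

Computing terms: x[1] = 12, x[2] = 4, x[3] = 6, x[4] = 2, x[5] = 10, x[6] = 8, x[7] = 12.
The sequence repeats with period 6.
The value 2 first appears (with i ≥ 2) at x[4].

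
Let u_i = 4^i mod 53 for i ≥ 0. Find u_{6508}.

Listing terms: u_0 = 1, u_1 = 4, u_2 = 16, u_3 = 11, u_4 = 44, u_5 = 17, u_6 = 15, u_7 = 7, u_8 = 28, u_9 = 6, u_{10} = 24, u_{11} = 43, u_{12} = 13, u_{13} = 52, u_{14} = 49, u_{15} = 37, u_{16} = 42, u_{17} = 9, u_{18} = 36, u_{19} = 38, u_{20} = 46, u_{21} = 25, u_{22} = 47, u_{23} = 29, u_{24} = 10, u_{25} = 40, u_{26} = 1.
Since u_{26} = u_0 = 1, the sequence is periodic with period 26.
So u_{6508} = u_{0 + ((6508-0) mod 26)} = u_8 = 28.

28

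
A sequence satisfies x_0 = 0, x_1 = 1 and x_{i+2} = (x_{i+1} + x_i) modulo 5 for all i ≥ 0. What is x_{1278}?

x_0 = 0, x_1 = 1, x_2 = 1, x_3 = 2, x_4 = 3, x_5 = 0, x_6 = 3, x_7 = 3, x_8 = 1, x_9 = 4, x_{10} = 0, x_{11} = 4, x_{12} = 4, x_{13} = 3, x_{14} = 2, x_{15} = 0, x_{16} = 2, x_{17} = 2, x_{18} = 4, x_{19} = 1, x_{20} = 0, x_{21} = 1.
Since (x_{20}, x_{21}) = (x_0, x_1) = (0, 1) (two consecutive terms determine the rest), the sequence is periodic with period 20.
(1278 - 0) mod 20 = 18, so x_{1278} = x_{18} = 4.

4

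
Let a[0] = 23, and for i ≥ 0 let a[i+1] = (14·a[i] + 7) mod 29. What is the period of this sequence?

a[0] = 23,  a[1] = 10,  a[2] = 2,  a[3] = 6,  a[4] = 4,  a[5] = 5,  a[6] = 19,  a[7] = 12,  a[8] = 1,  a[9] = 21,  a[10] = 11,  a[11] = 16,  a[12] = 28,  a[13] = 22,  a[14] = 25,  a[15] = 9,  a[16] = 17,  a[17] = 13,  a[18] = 15,  a[19] = 14,  a[20] = 0,  a[21] = 7,  a[22] = 18,  a[23] = 27,  a[24] = 8,  a[25] = 3,  a[26] = 20,  a[27] = 26,  a[28] = 23.
Since a[28] = a[0] = 23, the sequence is periodic with period 28.

28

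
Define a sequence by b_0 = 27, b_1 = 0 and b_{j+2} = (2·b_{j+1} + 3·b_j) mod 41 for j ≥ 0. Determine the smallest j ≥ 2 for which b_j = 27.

b_0 = 27,  b_1 = 0,  b_2 = 40,  b_3 = 39,  b_4 = 34,  b_5 = 21,  b_6 = 21,  b_7 = 23,  b_8 = 27,  b_9 = 0.
Since (b_8, b_9) = (b_0, b_1) = (27, 0) (two consecutive terms determine the rest), the sequence is periodic with period 8.
The value 27 next appears (with j ≥ 2) at b_8.

8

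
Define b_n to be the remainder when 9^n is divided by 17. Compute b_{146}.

We have b_0 = 1; b_1 = 9; b_2 = 13; b_3 = 15; b_4 = 16; b_5 = 8; b_6 = 4; b_7 = 2; b_8 = 1.
Since b_8 = b_0 = 1, the sequence is periodic with period 8.
So b_{146} = b_{0 + ((146-0) mod 8)} = b_2 = 13.

13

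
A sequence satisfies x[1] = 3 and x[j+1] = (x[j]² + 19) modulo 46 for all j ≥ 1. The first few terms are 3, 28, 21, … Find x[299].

25

x[1] = 3, x[2] = 28, x[3] = 21, x[4] = 0, x[5] = 19, x[6] = 12, x[7] = 25, x[8] = 0.
Since x[8] = x[4] = 0, the sequence is eventually periodic: after a pre-period of length 3 it cycles with period 4.
For j ≥ 4, x[j] depends only on (j - 4) mod 4. (299 - 4) mod 4 = 3, so x[299] = x[7] = 25.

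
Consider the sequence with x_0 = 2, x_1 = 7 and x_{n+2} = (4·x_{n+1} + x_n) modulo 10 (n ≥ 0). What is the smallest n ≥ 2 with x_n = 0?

x_0 = 2, x_1 = 7, x_2 = 0, x_3 = 7, x_4 = 8, x_5 = 9, x_6 = 4, x_7 = 5, x_8 = 4, x_9 = 1, x_{10} = 8, x_{11} = 3, x_{12} = 0, x_{13} = 3, x_{14} = 2, x_{15} = 1, x_{16} = 6, x_{17} = 5, x_{18} = 6, x_{19} = 9, x_{20} = 2, x_{21} = 7.
Since (x_{20}, x_{21}) = (x_0, x_1) = (2, 7) (two consecutive terms determine the rest), the sequence is periodic with period 20.
The value 0 first appears (with n ≥ 2) at x_2.

2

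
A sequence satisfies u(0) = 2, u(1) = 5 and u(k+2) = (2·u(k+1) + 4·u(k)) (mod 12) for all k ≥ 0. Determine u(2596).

4

u(0) = 2; u(1) = 5; u(2) = 6; u(3) = 8; u(4) = 4; u(5) = 4; u(6) = 0; u(7) = 4; u(8) = 8; u(9) = 8; u(10) = 0; u(11) = 8; u(12) = 4.
Since (u(11), u(12)) = (u(3), u(4)) = (8, 4) (two consecutive terms determine the rest), the sequence is eventually periodic: after a pre-period of length 3 it cycles with period 8.
For k ≥ 3, u(k) depends only on (k - 3) mod 8. (2596 - 3) mod 8 = 1, so u(2596) = u(4) = 4.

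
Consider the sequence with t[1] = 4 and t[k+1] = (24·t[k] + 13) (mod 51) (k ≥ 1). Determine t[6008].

1

Computing terms: t[1] = 4; t[2] = 7; t[3] = 28; t[4] = 22; t[5] = 31; t[6] = 43; t[7] = 25; t[8] = 1; t[9] = 37; t[10] = 34; t[11] = 13; t[12] = 19; t[13] = 10; t[14] = 49; t[15] = 16; t[16] = 40; t[17] = 4.
The sequence repeats with period 16.
(6008 - 1) mod 16 = 7, so t[6008] = t[8] = 1.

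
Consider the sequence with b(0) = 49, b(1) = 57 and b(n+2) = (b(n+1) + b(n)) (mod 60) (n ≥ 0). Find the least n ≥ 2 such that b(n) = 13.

b(0) = 49, b(1) = 57, b(2) = 46, b(3) = 43, b(4) = 29, b(5) = 12, b(6) = 41, b(7) = 53, b(8) = 34, b(9) = 27, b(10) = 1, b(11) = 28, b(12) = 29, b(13) = 57, b(14) = 26, b(15) = 23, b(16) = 49, b(17) = 12, b(18) = 1, b(19) = 13, b(20) = 14, b(21) = 27, b(22) = 41, b(23) = 8, b(24) = 49, b(25) = 57.
Since (b(24), b(25)) = (b(0), b(1)) = (49, 57) (two consecutive terms determine the rest), the sequence is periodic with period 24.
The value 13 first appears (with n ≥ 2) at b(19).

19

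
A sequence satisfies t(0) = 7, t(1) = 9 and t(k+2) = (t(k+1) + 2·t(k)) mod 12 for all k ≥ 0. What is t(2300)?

We have t(0) = 7; t(1) = 9; t(2) = 11; t(3) = 5; t(4) = 3; t(5) = 1; t(6) = 7; t(7) = 9.
Since (t(6), t(7)) = (t(0), t(1)) = (7, 9) (two consecutive terms determine the rest), the sequence is periodic with period 6.
(2300 - 0) mod 6 = 2, so t(2300) = t(2) = 11.

11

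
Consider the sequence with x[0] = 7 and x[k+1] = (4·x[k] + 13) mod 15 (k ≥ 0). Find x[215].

Computing terms: x[0] = 7; x[1] = 11; x[2] = 12; x[3] = 1; x[4] = 2; x[5] = 6; x[6] = 7.
Since x[6] = x[0] = 7, the sequence is periodic with period 6.
(215 - 0) mod 6 = 5, so x[215] = x[5] = 6.

6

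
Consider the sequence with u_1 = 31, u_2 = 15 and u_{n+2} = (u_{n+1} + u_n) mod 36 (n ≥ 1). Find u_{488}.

11

Computing terms: u_1 = 31, u_2 = 15, u_3 = 10, u_4 = 25, u_5 = 35, u_6 = 24, u_7 = 23, u_8 = 11, u_9 = 34, u_{10} = 9, u_{11} = 7, u_{12} = 16, u_{13} = 23, u_{14} = 3, u_{15} = 26, u_{16} = 29, u_{17} = 19, u_{18} = 12, u_{19} = 31, u_{20} = 7, u_{21} = 2, u_{22} = 9, u_{23} = 11, u_{24} = 20, u_{25} = 31, u_{26} = 15.
Since (u_{25}, u_{26}) = (u_1, u_2) = (31, 15) (two consecutive terms determine the rest), the sequence is periodic with period 24.
So u_{488} = u_{1 + ((488-1) mod 24)} = u_8 = 11.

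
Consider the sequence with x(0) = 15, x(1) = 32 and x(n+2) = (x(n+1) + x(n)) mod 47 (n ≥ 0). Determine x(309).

Computing terms: x(0) = 15,  x(1) = 32,  x(2) = 0,  x(3) = 32,  x(4) = 32,  x(5) = 17,  x(6) = 2,  x(7) = 19,  x(8) = 21,  x(9) = 40,  x(10) = 14,  x(11) = 7,  x(12) = 21,  x(13) = 28,  x(14) = 2,  x(15) = 30,  x(16) = 32,  x(17) = 15,  x(18) = 0,  x(19) = 15,  x(20) = 15,  x(21) = 30,  x(22) = 45,  x(23) = 28,  x(24) = 26,  x(25) = 7,  x(26) = 33,  x(27) = 40,  x(28) = 26,  x(29) = 19,  x(30) = 45,  x(31) = 17,  x(32) = 15,  x(33) = 32.
The sequence repeats with period 32.
So x(309) = x(0 + ((309-0) mod 32)) = x(21) = 30.

30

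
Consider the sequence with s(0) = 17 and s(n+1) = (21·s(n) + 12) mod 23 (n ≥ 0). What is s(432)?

s(0) = 17, s(1) = 1, s(2) = 10, s(3) = 15, s(4) = 5, s(5) = 2, s(6) = 8, s(7) = 19, s(8) = 20, s(9) = 18, s(10) = 22, s(11) = 14, s(12) = 7, s(13) = 21, s(14) = 16, s(15) = 3, s(16) = 6, s(17) = 0, s(18) = 12, s(19) = 11, s(20) = 13, s(21) = 9, s(22) = 17.
Since s(22) = s(0) = 17, the sequence is periodic with period 22.
So s(432) = s(0 + ((432-0) mod 22)) = s(14) = 16.

16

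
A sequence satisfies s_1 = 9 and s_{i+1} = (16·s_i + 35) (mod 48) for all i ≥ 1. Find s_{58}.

3

We have s_1 = 9, s_2 = 35, s_3 = 19, s_4 = 3, s_5 = 35.
Since s_5 = s_2 = 35, the sequence is eventually periodic: after a pre-period of length 1 it cycles with period 3.
For i ≥ 2, s_i depends only on (i - 2) mod 3. (58 - 2) mod 3 = 2, so s_{58} = s_4 = 3.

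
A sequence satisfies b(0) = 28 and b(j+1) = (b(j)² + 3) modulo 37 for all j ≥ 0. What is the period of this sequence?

4

b(0) = 28,  b(1) = 10,  b(2) = 29,  b(3) = 30,  b(4) = 15,  b(5) = 6,  b(6) = 2,  b(7) = 7,  b(8) = 15.
Since b(8) = b(4) = 15, the sequence is eventually periodic: after a pre-period of length 4 it cycles with period 4.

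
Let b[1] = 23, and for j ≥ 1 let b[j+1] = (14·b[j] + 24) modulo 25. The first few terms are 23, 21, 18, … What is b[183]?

18

Listing terms: b[1] = 23; b[2] = 21; b[3] = 18; b[4] = 1; b[5] = 13; b[6] = 6; b[7] = 8; b[8] = 11; b[9] = 3; b[10] = 16; b[11] = 23.
The sequence repeats with period 10.
So b[183] = b[1 + ((183-1) mod 10)] = b[3] = 18.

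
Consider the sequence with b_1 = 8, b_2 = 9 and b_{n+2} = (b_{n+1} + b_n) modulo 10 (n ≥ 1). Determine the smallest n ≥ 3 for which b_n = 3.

b_1 = 8, b_2 = 9, b_3 = 7, b_4 = 6, b_5 = 3, b_6 = 9, b_7 = 2, b_8 = 1, b_9 = 3, b_{10} = 4, b_{11} = 7, b_{12} = 1, b_{13} = 8, b_{14} = 9.
The sequence repeats with period 12.
The value 3 first appears (with n ≥ 3) at b_5.

5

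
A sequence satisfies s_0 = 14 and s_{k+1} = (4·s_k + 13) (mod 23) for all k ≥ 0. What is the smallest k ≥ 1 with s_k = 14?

11

We have s_0 = 14; s_1 = 0; s_2 = 13; s_3 = 19; s_4 = 20; s_5 = 1; s_6 = 17; s_7 = 12; s_8 = 15; s_9 = 4; s_{10} = 6; s_{11} = 14.
The sequence repeats with period 11.
The value 14 next appears (with k ≥ 1) at s_{11}.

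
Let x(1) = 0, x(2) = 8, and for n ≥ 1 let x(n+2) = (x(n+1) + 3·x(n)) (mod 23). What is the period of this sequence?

Listing terms: x(1) = 0, x(2) = 8, x(3) = 8, x(4) = 9, x(5) = 10, x(6) = 14, x(7) = 21, x(8) = 17, x(9) = 11, x(10) = 16, x(11) = 3, x(12) = 5, x(13) = 14, x(14) = 6, x(15) = 2, x(16) = 20, x(17) = 3, x(18) = 17, x(19) = 3, x(20) = 8, x(21) = 17, x(22) = 18, x(23) = 0, x(24) = 8.
The sequence repeats with period 22.

22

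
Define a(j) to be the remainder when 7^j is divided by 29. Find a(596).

a(1) = 7, a(2) = 20, a(3) = 24, a(4) = 23, a(5) = 16, a(6) = 25, a(7) = 1, a(8) = 7.
Since a(8) = a(1) = 7, the sequence is periodic with period 7.
So a(596) = a(1 + ((596-1) mod 7)) = a(1) = 7.

7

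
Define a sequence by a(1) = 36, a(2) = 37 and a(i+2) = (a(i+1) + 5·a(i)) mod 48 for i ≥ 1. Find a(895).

36

a(1) = 36,  a(2) = 37,  a(3) = 25,  a(4) = 18,  a(5) = 47,  a(6) = 41,  a(7) = 36,  a(8) = 1,  a(9) = 37,  a(10) = 42,  a(11) = 35,  a(12) = 5,  a(13) = 36,  a(14) = 13,  a(15) = 1,  a(16) = 18,  a(17) = 23,  a(18) = 17,  a(19) = 36,  a(20) = 25,  a(21) = 13,  a(22) = 42,  a(23) = 11,  a(24) = 29,  a(25) = 36,  a(26) = 37.
Since (a(25), a(26)) = (a(1), a(2)) = (36, 37) (two consecutive terms determine the rest), the sequence is periodic with period 24.
(895 - 1) mod 24 = 6, so a(895) = a(7) = 36.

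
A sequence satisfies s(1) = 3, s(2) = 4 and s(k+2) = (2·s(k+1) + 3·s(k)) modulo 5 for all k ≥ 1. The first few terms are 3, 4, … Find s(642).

4

We have s(1) = 3; s(2) = 4; s(3) = 2; s(4) = 1; s(5) = 3; s(6) = 4.
Since (s(5), s(6)) = (s(1), s(2)) = (3, 4) (two consecutive terms determine the rest), the sequence is periodic with period 4.
(642 - 1) mod 4 = 1, so s(642) = s(2) = 4.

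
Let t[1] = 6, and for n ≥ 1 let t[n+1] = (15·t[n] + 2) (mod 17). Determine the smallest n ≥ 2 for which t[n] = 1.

We have t[1] = 6,  t[2] = 7,  t[3] = 5,  t[4] = 9,  t[5] = 1,  t[6] = 0,  t[7] = 2,  t[8] = 15,  t[9] = 6.
Since t[9] = t[1] = 6, the sequence is periodic with period 8.
The value 1 first appears (with n ≥ 2) at t[5].

5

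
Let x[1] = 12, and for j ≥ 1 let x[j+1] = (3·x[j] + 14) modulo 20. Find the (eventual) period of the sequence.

4

We have x[1] = 12; x[2] = 10; x[3] = 4; x[4] = 6; x[5] = 12.
The sequence repeats with period 4.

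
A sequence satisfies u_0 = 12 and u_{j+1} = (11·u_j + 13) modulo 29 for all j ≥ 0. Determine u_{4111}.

u_0 = 12, u_1 = 0, u_2 = 13, u_3 = 11, u_4 = 18, u_5 = 8, u_6 = 14, u_7 = 22, u_8 = 23, u_9 = 5, u_{10} = 10, u_{11} = 7, u_{12} = 3, u_{13} = 17, u_{14} = 26, u_{15} = 9, u_{16} = 25, u_{17} = 27, u_{18} = 20, u_{19} = 1, u_{20} = 24, u_{21} = 16, u_{22} = 15, u_{23} = 4, u_{24} = 28, u_{25} = 2, u_{26} = 6, u_{27} = 21, u_{28} = 12.
The sequence repeats with period 28.
(4111 - 0) mod 28 = 23, so u_{4111} = u_{23} = 4.

4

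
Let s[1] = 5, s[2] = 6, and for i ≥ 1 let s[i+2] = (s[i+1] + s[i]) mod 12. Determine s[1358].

Computing terms: s[1] = 5, s[2] = 6, s[3] = 11, s[4] = 5, s[5] = 4, s[6] = 9, s[7] = 1, s[8] = 10, s[9] = 11, s[10] = 9, s[11] = 8, s[12] = 5, s[13] = 1, s[14] = 6, s[15] = 7, s[16] = 1, s[17] = 8, s[18] = 9, s[19] = 5, s[20] = 2, s[21] = 7, s[22] = 9, s[23] = 4, s[24] = 1, s[25] = 5, s[26] = 6.
The sequence repeats with period 24.
So s[1358] = s[1 + ((1358-1) mod 24)] = s[14] = 6.

6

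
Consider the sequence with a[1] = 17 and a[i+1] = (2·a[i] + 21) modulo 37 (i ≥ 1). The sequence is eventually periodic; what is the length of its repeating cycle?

We have a[1] = 17,  a[2] = 18,  a[3] = 20,  a[4] = 24,  a[5] = 32,  a[6] = 11,  a[7] = 6,  a[8] = 33,  a[9] = 13,  a[10] = 10,  a[11] = 4,  a[12] = 29,  a[13] = 5,  a[14] = 31,  a[15] = 9,  a[16] = 2,  a[17] = 25,  a[18] = 34,  a[19] = 15,  a[20] = 14,  a[21] = 12,  a[22] = 8,  a[23] = 0,  a[24] = 21,  a[25] = 26,  a[26] = 36,  a[27] = 19,  a[28] = 22,  a[29] = 28,  a[30] = 3,  a[31] = 27,  a[32] = 1,  a[33] = 23,  a[34] = 30,  a[35] = 7,  a[36] = 35,  a[37] = 17.
The sequence repeats with period 36.

36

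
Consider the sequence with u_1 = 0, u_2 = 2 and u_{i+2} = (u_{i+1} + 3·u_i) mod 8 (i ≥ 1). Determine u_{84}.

6

Listing terms: u_1 = 0,  u_2 = 2,  u_3 = 2,  u_4 = 0,  u_5 = 6,  u_6 = 6,  u_7 = 0,  u_8 = 2.
Since (u_7, u_8) = (u_1, u_2) = (0, 2) (two consecutive terms determine the rest), the sequence is periodic with period 6.
So u_{84} = u_{1 + ((84-1) mod 6)} = u_6 = 6.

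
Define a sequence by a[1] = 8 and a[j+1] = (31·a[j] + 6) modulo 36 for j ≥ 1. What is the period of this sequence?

a[1] = 8,  a[2] = 2,  a[3] = 32,  a[4] = 26,  a[5] = 20,  a[6] = 14,  a[7] = 8.
The sequence repeats with period 6.

6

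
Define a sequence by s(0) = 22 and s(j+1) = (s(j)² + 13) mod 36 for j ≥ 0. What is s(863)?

17

Computing terms: s(0) = 22, s(1) = 29, s(2) = 26, s(3) = 5, s(4) = 2, s(5) = 17, s(6) = 14, s(7) = 29.
Since s(7) = s(1) = 29, the sequence is eventually periodic: after a pre-period of length 1 it cycles with period 6.
For j ≥ 1, s(j) depends only on (j - 1) mod 6. (863 - 1) mod 6 = 4, so s(863) = s(5) = 17.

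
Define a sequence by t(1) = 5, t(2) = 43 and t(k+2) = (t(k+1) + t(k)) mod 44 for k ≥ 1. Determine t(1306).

43

Listing terms: t(1) = 5, t(2) = 43, t(3) = 4, t(4) = 3, t(5) = 7, t(6) = 10, t(7) = 17, t(8) = 27, t(9) = 0, t(10) = 27, t(11) = 27, t(12) = 10, t(13) = 37, t(14) = 3, t(15) = 40, t(16) = 43, t(17) = 39, t(18) = 38, t(19) = 33, t(20) = 27, t(21) = 16, t(22) = 43, t(23) = 15, t(24) = 14, t(25) = 29, t(26) = 43, t(27) = 28, t(28) = 27, t(29) = 11, t(30) = 38, t(31) = 5, t(32) = 43.
The sequence repeats with period 30.
So t(1306) = t(1 + ((1306-1) mod 30)) = t(16) = 43.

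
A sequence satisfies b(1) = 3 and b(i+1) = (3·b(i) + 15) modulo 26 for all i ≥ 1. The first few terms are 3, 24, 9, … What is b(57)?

b(1) = 3,  b(2) = 24,  b(3) = 9,  b(4) = 16,  b(5) = 11,  b(6) = 22,  b(7) = 3.
Since b(7) = b(1) = 3, the sequence is periodic with period 6.
So b(57) = b(1 + ((57-1) mod 6)) = b(3) = 9.

9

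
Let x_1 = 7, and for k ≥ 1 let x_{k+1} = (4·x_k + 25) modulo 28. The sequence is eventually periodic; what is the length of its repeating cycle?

We have x_1 = 7,  x_2 = 25,  x_3 = 13,  x_4 = 21,  x_5 = 25.
Since x_5 = x_2 = 25, the sequence is eventually periodic: after a pre-period of length 1 it cycles with period 3.

3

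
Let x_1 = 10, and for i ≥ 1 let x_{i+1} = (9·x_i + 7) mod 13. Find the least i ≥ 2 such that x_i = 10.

We have x_1 = 10, x_2 = 6, x_3 = 9, x_4 = 10.
The sequence repeats with period 3.
The value 10 next appears (with i ≥ 2) at x_4.

4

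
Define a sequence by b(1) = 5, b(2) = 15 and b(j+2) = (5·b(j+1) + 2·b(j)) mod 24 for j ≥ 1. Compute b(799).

b(1) = 5,  b(2) = 15,  b(3) = 13,  b(4) = 23,  b(5) = 21,  b(6) = 7,  b(7) = 5,  b(8) = 15.
Since (b(7), b(8)) = (b(1), b(2)) = (5, 15) (two consecutive terms determine the rest), the sequence is periodic with period 6.
(799 - 1) mod 6 = 0, so b(799) = b(1) = 5.

5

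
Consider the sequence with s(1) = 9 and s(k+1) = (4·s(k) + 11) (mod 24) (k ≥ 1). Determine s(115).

15

s(1) = 9; s(2) = 23; s(3) = 7; s(4) = 15; s(5) = 23.
Since s(5) = s(2) = 23, the sequence is eventually periodic: after a pre-period of length 1 it cycles with period 3.
For k ≥ 2, s(k) depends only on (k - 2) mod 3. (115 - 2) mod 3 = 2, so s(115) = s(4) = 15.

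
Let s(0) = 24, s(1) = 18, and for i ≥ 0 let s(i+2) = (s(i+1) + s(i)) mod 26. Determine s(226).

s(0) = 24,  s(1) = 18,  s(2) = 16,  s(3) = 8,  s(4) = 24,  s(5) = 6,  s(6) = 4,  s(7) = 10,  s(8) = 14,  s(9) = 24,  s(10) = 12,  s(11) = 10,  s(12) = 22,  s(13) = 6,  s(14) = 2,  s(15) = 8,  s(16) = 10,  s(17) = 18,  s(18) = 2,  s(19) = 20,  s(20) = 22,  s(21) = 16,  s(22) = 12,  s(23) = 2,  s(24) = 14,  s(25) = 16,  s(26) = 4,  s(27) = 20,  s(28) = 24,  s(29) = 18.
The sequence repeats with period 28.
(226 - 0) mod 28 = 2, so s(226) = s(2) = 16.

16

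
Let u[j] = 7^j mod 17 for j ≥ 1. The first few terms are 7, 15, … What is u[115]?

Computing terms: u[1] = 7; u[2] = 15; u[3] = 3; u[4] = 4; u[5] = 11; u[6] = 9; u[7] = 12; u[8] = 16; u[9] = 10; u[10] = 2; u[11] = 14; u[12] = 13; u[13] = 6; u[14] = 8; u[15] = 5; u[16] = 1; u[17] = 7.
The sequence repeats with period 16.
(115 - 1) mod 16 = 2, so u[115] = u[3] = 3.

3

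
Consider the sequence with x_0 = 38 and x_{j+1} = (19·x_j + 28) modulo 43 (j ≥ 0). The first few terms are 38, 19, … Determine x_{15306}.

We have x_0 = 38, x_1 = 19, x_2 = 2, x_3 = 23, x_4 = 35, x_5 = 5, x_6 = 37, x_7 = 0, x_8 = 28, x_9 = 1, x_{10} = 4, x_{11} = 18, x_{12} = 26, x_{13} = 6, x_{14} = 13, x_{15} = 17, x_{16} = 7, x_{17} = 32, x_{18} = 34, x_{19} = 29, x_{20} = 20, x_{21} = 21, x_{22} = 40, x_{23} = 14, x_{24} = 36, x_{25} = 24, x_{26} = 11, x_{27} = 22, x_{28} = 16, x_{29} = 31, x_{30} = 15, x_{31} = 12, x_{32} = 41, x_{33} = 33, x_{34} = 10, x_{35} = 3, x_{36} = 42, x_{37} = 9, x_{38} = 27, x_{39} = 25, x_{40} = 30, x_{41} = 39, x_{42} = 38.
The sequence repeats with period 42.
So x_{15306} = x_{0 + ((15306-0) mod 42)} = x_{18} = 34.

34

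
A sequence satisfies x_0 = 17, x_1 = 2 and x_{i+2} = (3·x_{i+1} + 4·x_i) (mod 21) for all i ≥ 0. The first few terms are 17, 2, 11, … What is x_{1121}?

14

Listing terms: x_0 = 17,  x_1 = 2,  x_2 = 11,  x_3 = 20,  x_4 = 20,  x_5 = 14,  x_6 = 17,  x_7 = 2.
The sequence repeats with period 6.
(1121 - 0) mod 6 = 5, so x_{1121} = x_5 = 14.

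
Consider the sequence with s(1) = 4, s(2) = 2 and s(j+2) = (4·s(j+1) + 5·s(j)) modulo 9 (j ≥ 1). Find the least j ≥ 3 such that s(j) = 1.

3

s(1) = 4, s(2) = 2, s(3) = 1, s(4) = 5, s(5) = 7, s(6) = 8, s(7) = 4, s(8) = 2.
Since (s(7), s(8)) = (s(1), s(2)) = (4, 2) (two consecutive terms determine the rest), the sequence is periodic with period 6.
The value 1 first appears (with j ≥ 3) at s(3).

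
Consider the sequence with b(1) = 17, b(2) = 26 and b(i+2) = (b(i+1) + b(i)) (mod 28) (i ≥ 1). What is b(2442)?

9

b(1) = 17; b(2) = 26; b(3) = 15; b(4) = 13; b(5) = 0; b(6) = 13; b(7) = 13; b(8) = 26; b(9) = 11; b(10) = 9; b(11) = 20; b(12) = 1; b(13) = 21; b(14) = 22; b(15) = 15; b(16) = 9; b(17) = 24; b(18) = 5; b(19) = 1; b(20) = 6; b(21) = 7; b(22) = 13; b(23) = 20; b(24) = 5; b(25) = 25; b(26) = 2; b(27) = 27; b(28) = 1; b(29) = 0; b(30) = 1; b(31) = 1; b(32) = 2; b(33) = 3; b(34) = 5; b(35) = 8; b(36) = 13; b(37) = 21; b(38) = 6; b(39) = 27; b(40) = 5; b(41) = 4; b(42) = 9; b(43) = 13; b(44) = 22; b(45) = 7; b(46) = 1; b(47) = 8; b(48) = 9; b(49) = 17; b(50) = 26.
Since (b(49), b(50)) = (b(1), b(2)) = (17, 26) (two consecutive terms determine the rest), the sequence is periodic with period 48.
(2442 - 1) mod 48 = 41, so b(2442) = b(42) = 9.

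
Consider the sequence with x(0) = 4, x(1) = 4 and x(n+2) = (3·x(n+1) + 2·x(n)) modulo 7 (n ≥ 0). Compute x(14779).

x(0) = 4; x(1) = 4; x(2) = 6; x(3) = 5; x(4) = 6; x(5) = 0; x(6) = 5; x(7) = 1; x(8) = 6; x(9) = 6; x(10) = 2; x(11) = 4; x(12) = 2; x(13) = 0; x(14) = 4; x(15) = 5; x(16) = 2; x(17) = 2; x(18) = 3; x(19) = 6; x(20) = 3; x(21) = 0; x(22) = 6; x(23) = 4; x(24) = 3; x(25) = 3; x(26) = 1; x(27) = 2; x(28) = 1; x(29) = 0; x(30) = 2; x(31) = 6; x(32) = 1; x(33) = 1; x(34) = 5; x(35) = 3; x(36) = 5; x(37) = 0; x(38) = 3; x(39) = 2; x(40) = 5; x(41) = 5; x(42) = 4; x(43) = 1; x(44) = 4; x(45) = 0; x(46) = 1; x(47) = 3; x(48) = 4; x(49) = 4.
Since (x(48), x(49)) = (x(0), x(1)) = (4, 4) (two consecutive terms determine the rest), the sequence is periodic with period 48.
(14779 - 0) mod 48 = 43, so x(14779) = x(43) = 1.

1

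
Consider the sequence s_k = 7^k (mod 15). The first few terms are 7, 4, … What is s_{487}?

13

Computing terms: s_1 = 7,  s_2 = 4,  s_3 = 13,  s_4 = 1,  s_5 = 7.
The sequence repeats with period 4.
So s_{487} = s_{1 + ((487-1) mod 4)} = s_3 = 13.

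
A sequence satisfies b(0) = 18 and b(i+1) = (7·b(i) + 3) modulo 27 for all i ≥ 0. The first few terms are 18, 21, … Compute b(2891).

15

b(0) = 18; b(1) = 21; b(2) = 15; b(3) = 0; b(4) = 3; b(5) = 24; b(6) = 9; b(7) = 12; b(8) = 6; b(9) = 18.
Since b(9) = b(0) = 18, the sequence is periodic with period 9.
(2891 - 0) mod 9 = 2, so b(2891) = b(2) = 15.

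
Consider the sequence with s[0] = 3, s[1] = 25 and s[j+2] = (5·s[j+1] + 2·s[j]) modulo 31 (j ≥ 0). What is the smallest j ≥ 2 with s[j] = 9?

5

s[0] = 3; s[1] = 25; s[2] = 7; s[3] = 23; s[4] = 5; s[5] = 9; s[6] = 24; s[7] = 14; s[8] = 25; s[9] = 29; s[10] = 9; s[11] = 10; s[12] = 6; s[13] = 19; s[14] = 14; s[15] = 15; s[16] = 10; s[17] = 18; s[18] = 17; s[19] = 28; s[20] = 19; s[21] = 27; s[22] = 18; s[23] = 20; s[24] = 12; s[25] = 7; s[26] = 28; s[27] = 30; s[28] = 20; s[29] = 5; s[30] = 3; s[31] = 25.
The sequence repeats with period 30.
The value 9 first appears (with j ≥ 2) at s[5].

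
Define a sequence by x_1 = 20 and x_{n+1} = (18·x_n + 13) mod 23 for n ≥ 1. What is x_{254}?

x_1 = 20; x_2 = 5; x_3 = 11; x_4 = 4; x_5 = 16; x_6 = 2; x_7 = 3; x_8 = 21; x_9 = 0; x_{10} = 13; x_{11} = 17; x_{12} = 20.
Since x_{12} = x_1 = 20, the sequence is periodic with period 11.
(254 - 1) mod 11 = 0, so x_{254} = x_1 = 20.

20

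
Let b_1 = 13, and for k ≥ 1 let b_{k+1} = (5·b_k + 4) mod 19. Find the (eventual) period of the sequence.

Computing terms: b_1 = 13, b_2 = 12, b_3 = 7, b_4 = 1, b_5 = 9, b_6 = 11, b_7 = 2, b_8 = 14, b_9 = 17, b_{10} = 13.
The sequence repeats with period 9.

9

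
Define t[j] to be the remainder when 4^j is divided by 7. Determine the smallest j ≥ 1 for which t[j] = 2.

2

We have t[0] = 1; t[1] = 4; t[2] = 2; t[3] = 1.
Since t[3] = t[0] = 1, the sequence is periodic with period 3.
The value 2 first appears (with j ≥ 1) at t[2].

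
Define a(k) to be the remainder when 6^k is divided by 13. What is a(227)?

11

Listing terms: a(0) = 1; a(1) = 6; a(2) = 10; a(3) = 8; a(4) = 9; a(5) = 2; a(6) = 12; a(7) = 7; a(8) = 3; a(9) = 5; a(10) = 4; a(11) = 11; a(12) = 1.
The sequence repeats with period 12.
(227 - 0) mod 12 = 11, so a(227) = a(11) = 11.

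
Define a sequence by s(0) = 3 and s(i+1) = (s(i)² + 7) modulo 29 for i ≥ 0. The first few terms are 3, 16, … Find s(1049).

14

s(0) = 3, s(1) = 16, s(2) = 2, s(3) = 11, s(4) = 12, s(5) = 6, s(6) = 14, s(7) = 0, s(8) = 7, s(9) = 27, s(10) = 11.
Since s(10) = s(3) = 11, the sequence is eventually periodic: after a pre-period of length 3 it cycles with period 7.
For i ≥ 3, s(i) depends only on (i - 3) mod 7. (1049 - 3) mod 7 = 3, so s(1049) = s(6) = 14.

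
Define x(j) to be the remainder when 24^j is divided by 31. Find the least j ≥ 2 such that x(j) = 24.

31

Listing terms: x(1) = 24,  x(2) = 18,  x(3) = 29,  x(4) = 14,  x(5) = 26,  x(6) = 4,  x(7) = 3,  x(8) = 10,  x(9) = 23,  x(10) = 25,  x(11) = 11,  x(12) = 16,  x(13) = 12,  x(14) = 9,  x(15) = 30,  x(16) = 7,  x(17) = 13,  x(18) = 2,  x(19) = 17,  x(20) = 5,  x(21) = 27,  x(22) = 28,  x(23) = 21,  x(24) = 8,  x(25) = 6,  x(26) = 20,  x(27) = 15,  x(28) = 19,  x(29) = 22,  x(30) = 1,  x(31) = 24.
The sequence repeats with period 30.
The value 24 next appears (with j ≥ 2) at x(31).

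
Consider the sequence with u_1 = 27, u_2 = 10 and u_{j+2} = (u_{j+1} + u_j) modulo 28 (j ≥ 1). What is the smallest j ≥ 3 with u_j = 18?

We have u_1 = 27; u_2 = 10; u_3 = 9; u_4 = 19; u_5 = 0; u_6 = 19; u_7 = 19; u_8 = 10; u_9 = 1; u_{10} = 11; u_{11} = 12; u_{12} = 23; u_{13} = 7; u_{14} = 2; u_{15} = 9; u_{16} = 11; u_{17} = 20; u_{18} = 3; u_{19} = 23; u_{20} = 26; u_{21} = 21; u_{22} = 19; u_{23} = 12; u_{24} = 3; u_{25} = 15; u_{26} = 18; u_{27} = 5; u_{28} = 23; u_{29} = 0; u_{30} = 23; u_{31} = 23; u_{32} = 18; u_{33} = 13; u_{34} = 3; u_{35} = 16; u_{36} = 19; u_{37} = 7; u_{38} = 26; u_{39} = 5; u_{40} = 3; u_{41} = 8; u_{42} = 11; u_{43} = 19; u_{44} = 2; u_{45} = 21; u_{46} = 23; u_{47} = 16; u_{48} = 11; u_{49} = 27; u_{50} = 10.
Since (u_{49}, u_{50}) = (u_1, u_2) = (27, 10) (two consecutive terms determine the rest), the sequence is periodic with period 48.
The value 18 first appears (with j ≥ 3) at u_{26}.

26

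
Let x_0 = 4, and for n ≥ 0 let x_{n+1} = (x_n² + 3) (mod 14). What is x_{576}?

We have x_0 = 4,  x_1 = 5,  x_2 = 0,  x_3 = 3,  x_4 = 12,  x_5 = 7,  x_6 = 10,  x_7 = 5.
Since x_7 = x_1 = 5, the sequence is eventually periodic: after a pre-period of length 1 it cycles with period 6.
For n ≥ 1, x_n depends only on (n - 1) mod 6. (576 - 1) mod 6 = 5, so x_{576} = x_6 = 10.

10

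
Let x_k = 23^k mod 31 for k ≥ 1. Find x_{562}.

2

Computing terms: x_1 = 23,  x_2 = 2,  x_3 = 15,  x_4 = 4,  x_5 = 30,  x_6 = 8,  x_7 = 29,  x_8 = 16,  x_9 = 27,  x_{10} = 1,  x_{11} = 23.
Since x_{11} = x_1 = 23, the sequence is periodic with period 10.
So x_{562} = x_{1 + ((562-1) mod 10)} = x_2 = 2.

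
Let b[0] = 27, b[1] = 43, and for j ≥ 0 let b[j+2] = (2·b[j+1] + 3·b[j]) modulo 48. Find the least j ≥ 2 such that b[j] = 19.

b[0] = 27, b[1] = 43, b[2] = 23, b[3] = 31, b[4] = 35, b[5] = 19, b[6] = 47, b[7] = 7, b[8] = 11, b[9] = 43, b[10] = 23.
Since (b[9], b[10]) = (b[1], b[2]) = (43, 23) (two consecutive terms determine the rest), the sequence is eventually periodic: after a pre-period of length 1 it cycles with period 8.
The value 19 first appears (with j ≥ 2) at b[5].

5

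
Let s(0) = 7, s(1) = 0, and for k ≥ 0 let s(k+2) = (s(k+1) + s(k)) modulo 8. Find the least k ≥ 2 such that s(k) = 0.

Listing terms: s(0) = 7, s(1) = 0, s(2) = 7, s(3) = 7, s(4) = 6, s(5) = 5, s(6) = 3, s(7) = 0, s(8) = 3, s(9) = 3, s(10) = 6, s(11) = 1, s(12) = 7, s(13) = 0.
The sequence repeats with period 12.
The value 0 first appears (with k ≥ 2) at s(7).

7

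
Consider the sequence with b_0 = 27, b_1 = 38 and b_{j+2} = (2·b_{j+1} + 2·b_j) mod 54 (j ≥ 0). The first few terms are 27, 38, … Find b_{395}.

Computing terms: b_0 = 27, b_1 = 38, b_2 = 22, b_3 = 12, b_4 = 14, b_5 = 52, b_6 = 24, b_7 = 44, b_8 = 28, b_9 = 36, b_{10} = 20, b_{11} = 4, b_{12} = 48, b_{13} = 50, b_{14} = 34, b_{15} = 6, b_{16} = 26, b_{17} = 10, b_{18} = 18, b_{19} = 2, b_{20} = 40, b_{21} = 30, b_{22} = 32, b_{23} = 16, b_{24} = 42, b_{25} = 8, b_{26} = 46, b_{27} = 0, b_{28} = 38, b_{29} = 22.
Since (b_{28}, b_{29}) = (b_1, b_2) = (38, 22) (two consecutive terms determine the rest), the sequence is eventually periodic: after a pre-period of length 1 it cycles with period 27.
For j ≥ 1, b_j depends only on (j - 1) mod 27. (395 - 1) mod 27 = 16, so b_{395} = b_{17} = 10.

10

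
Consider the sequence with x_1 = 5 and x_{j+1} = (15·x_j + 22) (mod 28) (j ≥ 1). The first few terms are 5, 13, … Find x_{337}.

Computing terms: x_1 = 5; x_2 = 13; x_3 = 21; x_4 = 1; x_5 = 9; x_6 = 17; x_7 = 25; x_8 = 5.
The sequence repeats with period 7.
(337 - 1) mod 7 = 0, so x_{337} = x_1 = 5.

5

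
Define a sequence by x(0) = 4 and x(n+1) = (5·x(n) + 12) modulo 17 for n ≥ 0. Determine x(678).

x(0) = 4, x(1) = 15, x(2) = 2, x(3) = 5, x(4) = 3, x(5) = 10, x(6) = 11, x(7) = 16, x(8) = 7, x(9) = 13, x(10) = 9, x(11) = 6, x(12) = 8, x(13) = 1, x(14) = 0, x(15) = 12, x(16) = 4.
The sequence repeats with period 16.
So x(678) = x(0 + ((678-0) mod 16)) = x(6) = 11.

11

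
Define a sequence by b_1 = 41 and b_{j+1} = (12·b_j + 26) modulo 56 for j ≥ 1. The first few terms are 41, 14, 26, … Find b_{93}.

26

Listing terms: b_1 = 41,  b_2 = 14,  b_3 = 26,  b_4 = 2,  b_5 = 50,  b_6 = 10,  b_7 = 34,  b_8 = 42,  b_9 = 26.
Since b_9 = b_3 = 26, the sequence is eventually periodic: after a pre-period of length 2 it cycles with period 6.
For j ≥ 3, b_j depends only on (j - 3) mod 6. (93 - 3) mod 6 = 0, so b_{93} = b_3 = 26.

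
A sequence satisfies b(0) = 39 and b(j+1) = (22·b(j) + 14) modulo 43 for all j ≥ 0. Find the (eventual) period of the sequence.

Computing terms: b(0) = 39, b(1) = 12, b(2) = 20, b(3) = 24, b(4) = 26, b(5) = 27, b(6) = 6, b(7) = 17, b(8) = 1, b(9) = 36, b(10) = 32, b(11) = 30, b(12) = 29, b(13) = 7, b(14) = 39.
The sequence repeats with period 14.

14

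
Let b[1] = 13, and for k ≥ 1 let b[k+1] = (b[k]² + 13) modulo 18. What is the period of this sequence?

6

b[1] = 13; b[2] = 2; b[3] = 17; b[4] = 14; b[5] = 11; b[6] = 8; b[7] = 5; b[8] = 2.
Since b[8] = b[2] = 2, the sequence is eventually periodic: after a pre-period of length 1 it cycles with period 6.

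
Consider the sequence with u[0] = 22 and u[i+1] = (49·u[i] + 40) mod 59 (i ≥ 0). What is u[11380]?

0

Computing terms: u[0] = 22,  u[1] = 56,  u[2] = 11,  u[3] = 48,  u[4] = 32,  u[5] = 15,  u[6] = 8,  u[7] = 19,  u[8] = 27,  u[9] = 6,  u[10] = 39,  u[11] = 4,  u[12] = 0,  u[13] = 40,  u[14] = 53,  u[15] = 41,  u[16] = 43,  u[17] = 23,  u[18] = 46,  u[19] = 52,  u[20] = 51,  u[21] = 2,  u[22] = 20,  u[23] = 17,  u[24] = 47,  u[25] = 42,  u[26] = 33,  u[27] = 5,  u[28] = 49,  u[29] = 22.
Since u[29] = u[0] = 22, the sequence is periodic with period 29.
(11380 - 0) mod 29 = 12, so u[11380] = u[12] = 0.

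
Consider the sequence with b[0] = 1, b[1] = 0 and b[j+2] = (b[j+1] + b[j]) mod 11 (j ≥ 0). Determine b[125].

We have b[0] = 1; b[1] = 0; b[2] = 1; b[3] = 1; b[4] = 2; b[5] = 3; b[6] = 5; b[7] = 8; b[8] = 2; b[9] = 10; b[10] = 1; b[11] = 0.
Since (b[10], b[11]) = (b[0], b[1]) = (1, 0) (two consecutive terms determine the rest), the sequence is periodic with period 10.
So b[125] = b[0 + ((125-0) mod 10)] = b[5] = 3.

3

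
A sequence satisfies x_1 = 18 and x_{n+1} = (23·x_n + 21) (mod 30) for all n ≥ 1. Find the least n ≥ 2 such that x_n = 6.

3

Computing terms: x_1 = 18,  x_2 = 15,  x_3 = 6,  x_4 = 9,  x_5 = 18.
Since x_5 = x_1 = 18, the sequence is periodic with period 4.
The value 6 first appears (with n ≥ 2) at x_3.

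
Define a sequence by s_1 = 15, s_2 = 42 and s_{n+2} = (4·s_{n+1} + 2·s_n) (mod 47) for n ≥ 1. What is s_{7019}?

8

Listing terms: s_1 = 15; s_2 = 42; s_3 = 10; s_4 = 30; s_5 = 46; s_6 = 9; s_7 = 34; s_8 = 13; s_9 = 26; s_{10} = 36; s_{11} = 8; s_{12} = 10; s_{13} = 9; s_{14} = 9; s_{15} = 7; s_{16} = 46; s_{17} = 10; s_{18} = 38; s_{19} = 31; s_{20} = 12; s_{21} = 16; s_{22} = 41; s_{23} = 8; s_{24} = 20; s_{25} = 2; s_{26} = 1; s_{27} = 8; s_{28} = 34; s_{29} = 11; s_{30} = 18; s_{31} = 0; s_{32} = 36; s_{33} = 3; s_{34} = 37; s_{35} = 13; s_{36} = 32; s_{37} = 13; s_{38} = 22; s_{39} = 20; s_{40} = 30; s_{41} = 19; s_{42} = 42; s_{43} = 18; s_{44} = 15; s_{45} = 2; s_{46} = 38; s_{47} = 15; s_{48} = 42.
The sequence repeats with period 46.
(7019 - 1) mod 46 = 26, so s_{7019} = s_{27} = 8.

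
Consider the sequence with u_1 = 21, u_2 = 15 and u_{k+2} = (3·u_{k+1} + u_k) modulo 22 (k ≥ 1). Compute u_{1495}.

11

u_1 = 21; u_2 = 15; u_3 = 0; u_4 = 15; u_5 = 1; u_6 = 18; u_7 = 11; u_8 = 7; u_9 = 10; u_{10} = 15; u_{11} = 11; u_{12} = 4; u_{13} = 1; u_{14} = 7; u_{15} = 0; u_{16} = 7; u_{17} = 21; u_{18} = 4; u_{19} = 11; u_{20} = 15; u_{21} = 12; u_{22} = 7; u_{23} = 11; u_{24} = 18; u_{25} = 21; u_{26} = 15.
Since (u_{25}, u_{26}) = (u_1, u_2) = (21, 15) (two consecutive terms determine the rest), the sequence is periodic with period 24.
(1495 - 1) mod 24 = 6, so u_{1495} = u_7 = 11.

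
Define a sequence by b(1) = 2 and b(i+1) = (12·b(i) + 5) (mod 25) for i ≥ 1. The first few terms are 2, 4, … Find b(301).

2

Listing terms: b(1) = 2; b(2) = 4; b(3) = 3; b(4) = 16; b(5) = 22; b(6) = 19; b(7) = 8; b(8) = 1; b(9) = 17; b(10) = 9; b(11) = 13; b(12) = 11; b(13) = 12; b(14) = 24; b(15) = 18; b(16) = 21; b(17) = 7; b(18) = 14; b(19) = 23; b(20) = 6; b(21) = 2.
The sequence repeats with period 20.
(301 - 1) mod 20 = 0, so b(301) = b(1) = 2.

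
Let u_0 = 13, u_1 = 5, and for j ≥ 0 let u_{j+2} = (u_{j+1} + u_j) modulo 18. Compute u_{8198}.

0

Listing terms: u_0 = 13, u_1 = 5, u_2 = 0, u_3 = 5, u_4 = 5, u_5 = 10, u_6 = 15, u_7 = 7, u_8 = 4, u_9 = 11, u_{10} = 15, u_{11} = 8, u_{12} = 5, u_{13} = 13, u_{14} = 0, u_{15} = 13, u_{16} = 13, u_{17} = 8, u_{18} = 3, u_{19} = 11, u_{20} = 14, u_{21} = 7, u_{22} = 3, u_{23} = 10, u_{24} = 13, u_{25} = 5.
Since (u_{24}, u_{25}) = (u_0, u_1) = (13, 5) (two consecutive terms determine the rest), the sequence is periodic with period 24.
(8198 - 0) mod 24 = 14, so u_{8198} = u_{14} = 0.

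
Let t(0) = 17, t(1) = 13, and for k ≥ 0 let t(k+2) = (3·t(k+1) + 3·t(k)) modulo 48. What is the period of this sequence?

Computing terms: t(0) = 17, t(1) = 13, t(2) = 42, t(3) = 21, t(4) = 45, t(5) = 6, t(6) = 9, t(7) = 45, t(8) = 18, t(9) = 45, t(10) = 45, t(11) = 30, t(12) = 33, t(13) = 45, t(14) = 42, t(15) = 21.
Since (t(14), t(15)) = (t(2), t(3)) = (42, 21) (two consecutive terms determine the rest), the sequence is eventually periodic: after a pre-period of length 2 it cycles with period 12.

12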